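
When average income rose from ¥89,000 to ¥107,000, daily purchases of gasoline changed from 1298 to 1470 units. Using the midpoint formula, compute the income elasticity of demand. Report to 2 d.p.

ΔQ = 172, ΔI = 18000. Midpoints: Ī = 98,000, Q̄ = 1384.0.
ε_I = (ΔQ/ΔI)(Ī/Q̄) = (172/18000)(98000/1384.0).

0.68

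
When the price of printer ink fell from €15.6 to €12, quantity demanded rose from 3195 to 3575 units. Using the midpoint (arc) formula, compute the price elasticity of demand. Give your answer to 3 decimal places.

-0.430

ΔQ = 3575 − 3195 = 380; ΔP = 12 − 15.6 = -3.6.
Midpoints: P̄ = 13.80, Q̄ = 3385.0.
ε = (ΔQ/ΔP)(P̄/Q̄) = (380/-3.6)(13.80/3385.0).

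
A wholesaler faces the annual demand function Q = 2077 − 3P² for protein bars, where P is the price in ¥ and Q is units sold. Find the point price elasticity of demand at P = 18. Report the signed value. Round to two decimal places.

-1.76

At P = 18, Q = 1105.
dQ/dP = −6P = -108.
ε = (dQ/dP)(P/Q) = (-108)(18/1105).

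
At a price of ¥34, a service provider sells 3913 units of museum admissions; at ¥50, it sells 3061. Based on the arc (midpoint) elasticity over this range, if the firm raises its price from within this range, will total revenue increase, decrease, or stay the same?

Arc ε = (-852/16)(42.00/3487.0) ≈ -0.641.
|ε| = 0.64 < 1, so demand is inelastic. A price rise therefore raises total revenue.

increase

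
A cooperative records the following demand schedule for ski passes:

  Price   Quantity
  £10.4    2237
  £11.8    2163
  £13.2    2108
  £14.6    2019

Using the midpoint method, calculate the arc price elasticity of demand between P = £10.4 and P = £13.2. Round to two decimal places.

-0.25

At P = 10.4, Q = 2237; at P = 13.2, Q = 2108.
ΔQ = -129, ΔP = 2.8. Midpoints: P̄ = 11.80, Q̄ = 2172.5.
ε = (ΔQ/ΔP)(P̄/Q̄) = (-129/2.8)(11.80/2172.5).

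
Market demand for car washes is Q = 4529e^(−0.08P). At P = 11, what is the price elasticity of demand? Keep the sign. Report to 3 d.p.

At P = 11, Q = 1878.552.
dQ/dP = −0.08·4529e^(−0.08P) = −0.08Q = -150.284.
ε = (dQ/dP)(P/Q) = (-150.284)(11/1878.552).

-0.880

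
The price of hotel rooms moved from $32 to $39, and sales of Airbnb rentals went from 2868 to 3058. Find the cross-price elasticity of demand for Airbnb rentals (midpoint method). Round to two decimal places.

0.33

ΔQ_x = 3058 − 2868 = 190; ΔP_y = 39 − 32 = 7.
Midpoints: P̄_y = 35.50, Q̄_x = 2963.0.
ε_xy = (ΔQ_x/ΔP_y)(P̄_y/Q̄_x) = (190/7)(35.50/2963.0).
ε_xy > 0, so the goods are substitutes.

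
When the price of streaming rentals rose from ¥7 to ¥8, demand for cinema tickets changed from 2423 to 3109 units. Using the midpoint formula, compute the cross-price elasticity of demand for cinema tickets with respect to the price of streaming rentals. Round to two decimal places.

1.86

ΔQ_x = 3109 − 2423 = 686; ΔP_y = 8 − 7 = 1.
Midpoints: P̄_y = 7.50, Q̄_x = 2766.0.
ε_xy = (ΔQ_x/ΔP_y)(P̄_y/Q̄_x) = (686/1)(7.50/2766.0).
ε_xy > 0, so the goods are substitutes.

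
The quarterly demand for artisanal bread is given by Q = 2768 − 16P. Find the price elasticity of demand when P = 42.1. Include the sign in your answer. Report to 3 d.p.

At P = 42.1, Q = 2094.400.
dQ/dP = −16.
ε = (dQ/dP)(P/Q) = (-16)(42.1/2094.400).

-0.322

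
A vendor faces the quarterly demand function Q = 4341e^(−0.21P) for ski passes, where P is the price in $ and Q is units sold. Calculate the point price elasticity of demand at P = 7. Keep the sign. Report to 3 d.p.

At P = 7, Q = 998.107.
dQ/dP = −0.21·4341e^(−0.21P) = −0.21Q = -209.602.
ε = (dQ/dP)(P/Q) = (-209.602)(7/998.107).

-1.470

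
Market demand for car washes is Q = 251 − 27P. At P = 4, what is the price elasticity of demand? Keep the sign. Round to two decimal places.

-0.76

At P = 4, Q = 143.
dQ/dP = −27.
ε = (dQ/dP)(P/Q) = (-27)(4/143).
|ε| < 1, so demand is inelastic at this price.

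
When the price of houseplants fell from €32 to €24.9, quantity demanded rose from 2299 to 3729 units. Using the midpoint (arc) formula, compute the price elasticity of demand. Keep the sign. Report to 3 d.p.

ΔQ = 3729 − 2299 = 1430; ΔP = 24.9 − 32 = -7.1.
Midpoints: P̄ = 28.45, Q̄ = 3014.0.
ε = (ΔQ/ΔP)(P̄/Q̄) = (1430/-7.1)(28.45/3014.0).

-1.901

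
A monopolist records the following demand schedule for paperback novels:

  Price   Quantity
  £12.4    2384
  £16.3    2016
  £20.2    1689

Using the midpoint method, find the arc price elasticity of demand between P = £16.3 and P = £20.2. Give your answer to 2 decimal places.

At P = 16.3, Q = 2016; at P = 20.2, Q = 1689.
ΔQ = -327, ΔP = 3.9. Midpoints: P̄ = 18.25, Q̄ = 1852.5.
ε = (ΔQ/ΔP)(P̄/Q̄) = (-327/3.9)(18.25/1852.5).

-0.83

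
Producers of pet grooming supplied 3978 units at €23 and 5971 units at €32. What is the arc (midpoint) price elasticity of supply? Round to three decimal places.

ΔQ = 5971 − 3978 = 1993; ΔP = 32 − 23 = 9.
Midpoints: P̄ = 27.50, Q̄ = 4974.5.
ε_s = (ΔQ/ΔP)(P̄/Q̄) = (1993/9)(27.50/4974.5).

1.224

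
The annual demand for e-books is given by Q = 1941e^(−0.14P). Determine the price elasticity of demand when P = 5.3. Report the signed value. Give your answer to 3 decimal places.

-0.742

At P = 5.3, Q = 924.228.
dQ/dP = −0.14·1941e^(−0.14P) = −0.14Q = -129.392.
ε = (dQ/dP)(P/Q) = (-129.392)(5.3/924.228).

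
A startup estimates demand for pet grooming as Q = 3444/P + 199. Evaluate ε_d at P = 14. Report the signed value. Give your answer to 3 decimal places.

-0.553

At P = 14, Q = 445.
dQ/dP = −3444/P² = -17.571.
ε = (dQ/dP)(P/Q) = (-17.571)(14/445).
|ε| < 1, so demand is inelastic at this price.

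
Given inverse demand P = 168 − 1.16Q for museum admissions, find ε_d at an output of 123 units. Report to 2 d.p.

-0.18

At Q = 123, P = 168 − 1.16(123) = 25.32.
dP/dQ = −1.16, so dQ/dP = 1/(−1.16) = -0.862.
ε = (dQ/dP)(P/Q) = (-0.862)(25.32/123).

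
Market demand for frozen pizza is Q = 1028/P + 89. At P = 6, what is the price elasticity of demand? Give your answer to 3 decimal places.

-0.658

At P = 6, Q = 260.333.
dQ/dP = −1028/P² = -28.556.
ε = (dQ/dP)(P/Q) = (-28.556)(6/260.333).
|ε| < 1, so demand is inelastic at this price.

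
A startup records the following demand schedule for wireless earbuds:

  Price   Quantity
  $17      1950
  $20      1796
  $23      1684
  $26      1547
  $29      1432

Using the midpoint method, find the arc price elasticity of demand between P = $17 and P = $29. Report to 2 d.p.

-0.59

At P = 17, Q = 1950; at P = 29, Q = 1432.
ΔQ = -518, ΔP = 12. Midpoints: P̄ = 23.00, Q̄ = 1691.0.
ε = (ΔQ/ΔP)(P̄/Q̄) = (-518/12)(23.00/1691.0).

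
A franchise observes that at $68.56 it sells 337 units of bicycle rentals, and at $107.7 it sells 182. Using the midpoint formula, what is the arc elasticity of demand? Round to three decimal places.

ΔQ = 182 − 337 = -155; ΔP = 107.7 − 68.56 = 39.14.
Midpoints: P̄ = 88.13, Q̄ = 259.5.
ε = (ΔQ/ΔP)(P̄/Q̄) = (-155/39.14)(88.13/259.5).

-1.345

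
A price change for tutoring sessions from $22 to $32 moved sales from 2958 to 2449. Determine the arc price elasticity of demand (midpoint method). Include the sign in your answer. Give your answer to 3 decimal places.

-0.508

ΔQ = 2449 − 2958 = -509; ΔP = 32 − 22 = 10.
Midpoints: P̄ = 27.00, Q̄ = 2703.5.
ε = (ΔQ/ΔP)(P̄/Q̄) = (-509/10)(27.00/2703.5).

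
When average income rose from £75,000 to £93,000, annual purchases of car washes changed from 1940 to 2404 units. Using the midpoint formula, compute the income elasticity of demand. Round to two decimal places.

1.00

ΔQ = 464, ΔI = 18000. Midpoints: Ī = 84,000, Q̄ = 2172.0.
ε_I = (ΔQ/ΔI)(Ī/Q̄) = (464/18000)(84000/2172.0).
ε_I > 0, so the good is normal.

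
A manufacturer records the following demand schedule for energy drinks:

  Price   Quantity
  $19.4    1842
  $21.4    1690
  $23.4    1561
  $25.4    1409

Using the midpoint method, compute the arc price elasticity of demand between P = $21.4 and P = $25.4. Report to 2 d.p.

At P = 21.4, Q = 1690; at P = 25.4, Q = 1409.
ΔQ = -281, ΔP = 4.0. Midpoints: P̄ = 23.40, Q̄ = 1549.5.
ε = (ΔQ/ΔP)(P̄/Q̄) = (-281/4.0)(23.40/1549.5).

-1.06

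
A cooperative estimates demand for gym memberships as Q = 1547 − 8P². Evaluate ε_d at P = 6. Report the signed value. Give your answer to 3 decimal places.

-0.458

At P = 6, Q = 1259.
dQ/dP = −16P = -96.
ε = (dQ/dP)(P/Q) = (-96)(6/1259).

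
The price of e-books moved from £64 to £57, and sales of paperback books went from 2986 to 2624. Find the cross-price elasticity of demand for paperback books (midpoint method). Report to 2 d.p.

ΔQ_x = 2624 − 2986 = -362; ΔP_y = 57 − 64 = -7.
Midpoints: P̄_y = 60.50, Q̄_x = 2805.0.
ε_xy = (ΔQ_x/ΔP_y)(P̄_y/Q̄_x) = (-362/-7)(60.50/2805.0).

1.12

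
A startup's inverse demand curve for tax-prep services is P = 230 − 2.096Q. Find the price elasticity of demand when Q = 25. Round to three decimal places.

-3.389

At Q = 25, P = 230 − 2.096(25) = 177.60.
dP/dQ = −2.096, so dQ/dP = 1/(−2.096) = -0.477.
ε = (dQ/dP)(P/Q) = (-0.477)(177.60/25).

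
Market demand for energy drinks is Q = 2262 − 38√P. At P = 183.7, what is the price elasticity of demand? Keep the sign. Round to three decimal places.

-0.147

At P = 183.7, Q = 1746.963.
dQ/dP = −38/(2√P) = -1.402.
ε = (dQ/dP)(P/Q) = (-1.402)(183.7/1746.963).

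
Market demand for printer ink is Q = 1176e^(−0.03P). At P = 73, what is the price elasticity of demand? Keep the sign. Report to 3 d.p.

-2.190

At P = 73, Q = 131.614.
dQ/dP = −0.03·1176e^(−0.03P) = −0.03Q = -3.948.
ε = (dQ/dP)(P/Q) = (-3.948)(73/131.614).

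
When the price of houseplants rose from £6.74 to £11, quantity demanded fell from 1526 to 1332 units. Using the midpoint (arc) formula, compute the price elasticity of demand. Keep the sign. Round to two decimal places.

-0.28

ΔQ = 1332 − 1526 = -194; ΔP = 11 − 6.74 = 4.26.
Midpoints: P̄ = 8.87, Q̄ = 1429.0.
ε = (ΔQ/ΔP)(P̄/Q̄) = (-194/4.26)(8.87/1429.0).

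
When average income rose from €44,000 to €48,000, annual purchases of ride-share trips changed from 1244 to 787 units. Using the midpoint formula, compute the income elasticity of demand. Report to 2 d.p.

ΔQ = -457, ΔI = 4000. Midpoints: Ī = 46,000, Q̄ = 1015.5.
ε_I = (ΔQ/ΔI)(Ī/Q̄) = (-457/4000)(46000/1015.5).
ε_I < 0, so the good is inferior.

-5.18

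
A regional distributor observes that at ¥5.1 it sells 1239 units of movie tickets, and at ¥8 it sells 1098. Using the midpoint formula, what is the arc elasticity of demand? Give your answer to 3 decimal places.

ΔQ = 1098 − 1239 = -141; ΔP = 8 − 5.1 = 2.9.
Midpoints: P̄ = 6.55, Q̄ = 1168.5.
ε = (ΔQ/ΔP)(P̄/Q̄) = (-141/2.9)(6.55/1168.5).

-0.273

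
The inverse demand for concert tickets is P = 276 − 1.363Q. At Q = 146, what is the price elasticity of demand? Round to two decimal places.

At Q = 146, P = 276 − 1.363(146) = 77.00.
dP/dQ = −1.363, so dQ/dP = 1/(−1.363) = -0.734.
ε = (dQ/dP)(P/Q) = (-0.734)(77.00/146).

-0.39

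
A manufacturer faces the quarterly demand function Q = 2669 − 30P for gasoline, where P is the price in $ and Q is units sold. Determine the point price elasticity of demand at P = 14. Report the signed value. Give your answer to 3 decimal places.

At P = 14, Q = 2249.
dQ/dP = −30.
ε = (dQ/dP)(P/Q) = (-30)(14/2249).

-0.187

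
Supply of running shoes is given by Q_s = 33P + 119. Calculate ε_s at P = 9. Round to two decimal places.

0.71

At P = 9, Q_s = 416.
dQ_s/dP = 33.
ε_s = (dQ_s/dP)(P/Q_s) = (33)(9/416).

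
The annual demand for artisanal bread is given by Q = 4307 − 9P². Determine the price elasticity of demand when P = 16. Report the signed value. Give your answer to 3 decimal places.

At P = 16, Q = 2003.
dQ/dP = −18P = -288.
ε = (dQ/dP)(P/Q) = (-288)(16/2003).
|ε| > 1, so demand is elastic at this price.

-2.301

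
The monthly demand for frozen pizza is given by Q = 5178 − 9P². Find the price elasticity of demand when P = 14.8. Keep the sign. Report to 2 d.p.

-1.23

At P = 14.8, Q = 3206.640.
dQ/dP = −18P = -266.400.
ε = (dQ/dP)(P/Q) = (-266.400)(14.8/3206.640).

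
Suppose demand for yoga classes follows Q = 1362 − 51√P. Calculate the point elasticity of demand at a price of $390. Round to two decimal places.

At P = 390, Q = 354.831.
dQ/dP = −51/(2√P) = -1.291.
ε = (dQ/dP)(P/Q) = (-1.291)(390/354.831).
|ε| > 1, so demand is elastic at this price.

-1.42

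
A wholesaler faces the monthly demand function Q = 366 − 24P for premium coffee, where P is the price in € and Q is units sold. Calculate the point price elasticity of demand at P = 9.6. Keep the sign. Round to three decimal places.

At P = 9.6, Q = 135.600.
dQ/dP = −24.
ε = (dQ/dP)(P/Q) = (-24)(9.6/135.600).
|ε| > 1, so demand is elastic at this price.

-1.699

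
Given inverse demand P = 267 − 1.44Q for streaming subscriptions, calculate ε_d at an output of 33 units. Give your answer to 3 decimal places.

At Q = 33, P = 267 − 1.44(33) = 219.48.
dP/dQ = −1.44, so dQ/dP = 1/(−1.44) = -0.694.
ε = (dQ/dP)(P/Q) = (-0.694)(219.48/33).

-4.619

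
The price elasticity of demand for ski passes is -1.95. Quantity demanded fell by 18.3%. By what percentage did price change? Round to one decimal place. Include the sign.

%ΔP ≈ %ΔQ / ε = (-18.3%)/(-1.95) = 9.38%.

9.4%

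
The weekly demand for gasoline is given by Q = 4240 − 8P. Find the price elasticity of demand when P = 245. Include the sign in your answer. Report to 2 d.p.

At P = 245, Q = 2280.
dQ/dP = −8.
ε = (dQ/dP)(P/Q) = (-8)(245/2280).

-0.86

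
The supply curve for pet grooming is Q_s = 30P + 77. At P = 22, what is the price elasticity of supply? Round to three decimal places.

At P = 22, Q_s = 737.
dQ_s/dP = 30.
ε_s = (dQ_s/dP)(P/Q_s) = (30)(22/737).

0.896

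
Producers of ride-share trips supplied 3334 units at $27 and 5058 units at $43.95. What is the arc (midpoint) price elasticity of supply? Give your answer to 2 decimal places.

ΔQ = 5058 − 3334 = 1724; ΔP = 43.95 − 27 = 16.95.
Midpoints: P̄ = 35.48, Q̄ = 4196.0.
ε_s = (ΔQ/ΔP)(P̄/Q̄) = (1724/16.95)(35.48/4196.0).

0.86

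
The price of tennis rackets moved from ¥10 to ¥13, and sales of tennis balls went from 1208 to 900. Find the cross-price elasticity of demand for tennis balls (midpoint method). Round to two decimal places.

ΔQ_x = 900 − 1208 = -308; ΔP_y = 13 − 10 = 3.
Midpoints: P̄_y = 11.50, Q̄_x = 1054.0.
ε_xy = (ΔQ_x/ΔP_y)(P̄_y/Q̄_x) = (-308/3)(11.50/1054.0).
ε_xy < 0, so the goods are complements.

-1.12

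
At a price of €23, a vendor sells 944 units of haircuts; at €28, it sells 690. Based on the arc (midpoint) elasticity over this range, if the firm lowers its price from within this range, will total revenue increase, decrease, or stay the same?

Arc ε = (-254/5)(25.50/817.0) ≈ -1.586.
|ε| = 1.59 > 1, so demand is elastic. A price cut therefore raises total revenue.

increase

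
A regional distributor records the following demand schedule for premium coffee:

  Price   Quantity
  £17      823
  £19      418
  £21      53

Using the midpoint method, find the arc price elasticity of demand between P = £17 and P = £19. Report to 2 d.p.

-5.87

At P = 17, Q = 823; at P = 19, Q = 418.
ΔQ = -405, ΔP = 2. Midpoints: P̄ = 18.00, Q̄ = 620.5.
ε = (ΔQ/ΔP)(P̄/Q̄) = (-405/2)(18.00/620.5).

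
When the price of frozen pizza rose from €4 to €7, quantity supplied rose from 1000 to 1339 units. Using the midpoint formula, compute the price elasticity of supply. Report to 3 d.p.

ΔQ = 1339 − 1000 = 339; ΔP = 7 − 4 = 3.
Midpoints: P̄ = 5.50, Q̄ = 1169.5.
ε_s = (ΔQ/ΔP)(P̄/Q̄) = (339/3)(5.50/1169.5).

0.531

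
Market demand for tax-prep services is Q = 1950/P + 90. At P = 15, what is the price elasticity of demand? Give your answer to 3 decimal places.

-0.591

At P = 15, Q = 220.
dQ/dP = −1950/P² = -8.667.
ε = (dQ/dP)(P/Q) = (-8.667)(15/220).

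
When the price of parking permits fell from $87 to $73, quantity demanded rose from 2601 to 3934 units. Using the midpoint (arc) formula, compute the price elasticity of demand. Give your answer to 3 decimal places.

ΔQ = 3934 − 2601 = 1333; ΔP = 73 − 87 = -14.
Midpoints: P̄ = 80.00, Q̄ = 3267.5.
ε = (ΔQ/ΔP)(P̄/Q̄) = (1333/-14)(80.00/3267.5).

-2.331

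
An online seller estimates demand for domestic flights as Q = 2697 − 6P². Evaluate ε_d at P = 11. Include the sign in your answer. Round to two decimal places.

At P = 11, Q = 1971.
dQ/dP = −12P = -132.
ε = (dQ/dP)(P/Q) = (-132)(11/1971).
|ε| < 1, so demand is inelastic at this price.

-0.74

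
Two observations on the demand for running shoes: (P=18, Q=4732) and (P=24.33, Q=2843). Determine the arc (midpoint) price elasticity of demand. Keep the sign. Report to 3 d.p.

-1.668

ΔQ = 2843 − 4732 = -1889; ΔP = 24.33 − 18 = 6.33.
Midpoints: P̄ = 21.16, Q̄ = 3787.5.
ε = (ΔQ/ΔP)(P̄/Q̄) = (-1889/6.33)(21.16/3787.5).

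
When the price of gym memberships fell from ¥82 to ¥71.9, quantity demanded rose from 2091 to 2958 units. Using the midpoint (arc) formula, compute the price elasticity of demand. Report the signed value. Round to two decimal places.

-2.62

ΔQ = 2958 − 2091 = 867; ΔP = 71.9 − 82 = -10.1.
Midpoints: P̄ = 76.95, Q̄ = 2524.5.
ε = (ΔQ/ΔP)(P̄/Q̄) = (867/-10.1)(76.95/2524.5).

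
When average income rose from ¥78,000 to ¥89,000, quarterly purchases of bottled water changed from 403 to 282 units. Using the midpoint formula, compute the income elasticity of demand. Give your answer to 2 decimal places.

ΔQ = -121, ΔI = 11000. Midpoints: Ī = 83,500, Q̄ = 342.5.
ε_I = (ΔQ/ΔI)(Ī/Q̄) = (-121/11000)(83500/342.5).
ε_I < 0, so the good is inferior.

-2.68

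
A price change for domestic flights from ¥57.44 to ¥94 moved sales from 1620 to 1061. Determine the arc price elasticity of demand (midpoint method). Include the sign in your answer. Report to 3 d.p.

ΔQ = 1061 − 1620 = -559; ΔP = 94 − 57.44 = 36.56.
Midpoints: P̄ = 75.72, Q̄ = 1340.5.
ε = (ΔQ/ΔP)(P̄/Q̄) = (-559/36.56)(75.72/1340.5).

-0.864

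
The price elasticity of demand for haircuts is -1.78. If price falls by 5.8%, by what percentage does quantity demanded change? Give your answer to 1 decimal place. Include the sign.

%ΔQ ≈ ε × %ΔP = (-1.78)(-5.8%) = 10.32%.

10.3%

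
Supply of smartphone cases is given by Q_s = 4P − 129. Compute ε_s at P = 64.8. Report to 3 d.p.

1.991

At P = 64.8, Q_s = 130.20.
dQ_s/dP = 4.
ε_s = (dQ_s/dP)(P/Q_s) = (4)(64.8/130.20).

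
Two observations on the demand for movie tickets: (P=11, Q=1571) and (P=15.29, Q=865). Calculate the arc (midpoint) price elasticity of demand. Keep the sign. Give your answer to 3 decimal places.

ΔQ = 865 − 1571 = -706; ΔP = 15.29 − 11 = 4.29.
Midpoints: P̄ = 13.14, Q̄ = 1218.0.
ε = (ΔQ/ΔP)(P̄/Q̄) = (-706/4.29)(13.14/1218.0).

-1.776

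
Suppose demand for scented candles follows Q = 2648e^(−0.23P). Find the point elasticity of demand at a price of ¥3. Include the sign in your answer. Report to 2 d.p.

At P = 3, Q = 1328.173.
dQ/dP = −0.23·2648e^(−0.23P) = −0.23Q = -305.480.
ε = (dQ/dP)(P/Q) = (-305.480)(3/1328.173).

-0.69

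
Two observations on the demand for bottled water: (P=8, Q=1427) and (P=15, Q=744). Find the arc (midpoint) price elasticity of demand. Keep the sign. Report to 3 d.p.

ΔQ = 744 − 1427 = -683; ΔP = 15 − 8 = 7.
Midpoints: P̄ = 11.50, Q̄ = 1085.5.
ε = (ΔQ/ΔP)(P̄/Q̄) = (-683/7)(11.50/1085.5).

-1.034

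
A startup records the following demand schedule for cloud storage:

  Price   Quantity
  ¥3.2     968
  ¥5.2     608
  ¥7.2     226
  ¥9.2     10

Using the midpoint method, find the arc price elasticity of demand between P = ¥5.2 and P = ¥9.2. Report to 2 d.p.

-3.48

At P = 5.2, Q = 608; at P = 9.2, Q = 10.
ΔQ = -598, ΔP = 4.0. Midpoints: P̄ = 7.20, Q̄ = 309.0.
ε = (ΔQ/ΔP)(P̄/Q̄) = (-598/4.0)(7.20/309.0).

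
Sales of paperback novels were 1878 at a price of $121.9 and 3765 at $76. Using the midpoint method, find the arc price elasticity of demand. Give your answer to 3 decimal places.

-1.442

ΔQ = 3765 − 1878 = 1887; ΔP = 76 − 121.9 = -45.9.
Midpoints: P̄ = 98.95, Q̄ = 2821.5.
ε = (ΔQ/ΔP)(P̄/Q̄) = (1887/-45.9)(98.95/2821.5).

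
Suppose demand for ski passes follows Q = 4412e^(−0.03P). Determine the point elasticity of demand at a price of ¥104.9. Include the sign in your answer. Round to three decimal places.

-3.147

At P = 104.9, Q = 189.632.
dQ/dP = −0.03·4412e^(−0.03P) = −0.03Q = -5.689.
ε = (dQ/dP)(P/Q) = (-5.689)(104.9/189.632).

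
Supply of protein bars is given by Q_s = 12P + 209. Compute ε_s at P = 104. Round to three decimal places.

At P = 104, Q_s = 1457.
dQ_s/dP = 12.
ε_s = (dQ_s/dP)(P/Q_s) = (12)(104/1457).

0.857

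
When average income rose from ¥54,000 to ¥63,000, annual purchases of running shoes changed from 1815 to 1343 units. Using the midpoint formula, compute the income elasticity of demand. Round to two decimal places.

ΔQ = -472, ΔI = 9000. Midpoints: Ī = 58,500, Q̄ = 1579.0.
ε_I = (ΔQ/ΔI)(Ī/Q̄) = (-472/9000)(58500/1579.0).
ε_I < 0, so the good is inferior.

-1.94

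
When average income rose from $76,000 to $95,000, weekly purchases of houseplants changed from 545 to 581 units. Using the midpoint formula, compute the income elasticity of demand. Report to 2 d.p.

0.29

ΔQ = 36, ΔI = 19000. Midpoints: Ī = 85,500, Q̄ = 563.0.
ε_I = (ΔQ/ΔI)(Ī/Q̄) = (36/19000)(85500/563.0).
ε_I > 0, so the good is normal.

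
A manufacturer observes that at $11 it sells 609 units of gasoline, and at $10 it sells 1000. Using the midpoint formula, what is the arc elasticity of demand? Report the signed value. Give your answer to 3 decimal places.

ΔQ = 1000 − 609 = 391; ΔP = 10 − 11 = -1.
Midpoints: P̄ = 10.50, Q̄ = 804.5.
ε = (ΔQ/ΔP)(P̄/Q̄) = (391/-1)(10.50/804.5).

-5.103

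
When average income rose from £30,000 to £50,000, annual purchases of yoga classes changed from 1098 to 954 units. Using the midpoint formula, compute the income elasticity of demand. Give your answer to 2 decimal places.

-0.28

ΔQ = -144, ΔI = 20000. Midpoints: Ī = 40,000, Q̄ = 1026.0.
ε_I = (ΔQ/ΔI)(Ī/Q̄) = (-144/20000)(40000/1026.0).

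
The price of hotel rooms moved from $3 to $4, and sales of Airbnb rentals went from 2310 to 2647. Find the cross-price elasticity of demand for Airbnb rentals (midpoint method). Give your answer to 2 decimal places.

ΔQ_x = 2647 − 2310 = 337; ΔP_y = 4 − 3 = 1.
Midpoints: P̄_y = 3.50, Q̄_x = 2478.5.
ε_xy = (ΔQ_x/ΔP_y)(P̄_y/Q̄_x) = (337/1)(3.50/2478.5).

0.48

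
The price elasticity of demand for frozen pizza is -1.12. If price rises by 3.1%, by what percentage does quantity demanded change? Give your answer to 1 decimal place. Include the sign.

%ΔQ ≈ ε × %ΔP = (-1.12)(3.1%) = -3.47%.

-3.5%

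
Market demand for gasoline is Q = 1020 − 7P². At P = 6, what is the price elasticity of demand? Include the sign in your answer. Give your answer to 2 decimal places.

At P = 6, Q = 768.
dQ/dP = −14P = -84.
ε = (dQ/dP)(P/Q) = (-84)(6/768).

-0.66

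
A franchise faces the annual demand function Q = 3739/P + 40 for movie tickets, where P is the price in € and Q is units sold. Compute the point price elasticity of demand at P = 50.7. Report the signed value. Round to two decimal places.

-0.65

At P = 50.7, Q = 113.748.
dQ/dP = −3739/P² = -1.455.
ε = (dQ/dP)(P/Q) = (-1.455)(50.7/113.748).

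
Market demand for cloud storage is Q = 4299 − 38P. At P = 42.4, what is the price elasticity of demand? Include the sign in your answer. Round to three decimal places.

-0.599

At P = 42.4, Q = 2687.800.
dQ/dP = −38.
ε = (dQ/dP)(P/Q) = (-38)(42.4/2687.800).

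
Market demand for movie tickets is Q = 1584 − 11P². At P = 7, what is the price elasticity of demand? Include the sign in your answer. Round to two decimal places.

At P = 7, Q = 1045.
dQ/dP = −22P = -154.
ε = (dQ/dP)(P/Q) = (-154)(7/1045).
|ε| > 1, so demand is elastic at this price.

-1.03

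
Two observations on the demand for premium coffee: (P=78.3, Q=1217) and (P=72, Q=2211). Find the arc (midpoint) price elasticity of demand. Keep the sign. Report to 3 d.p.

ΔQ = 2211 − 1217 = 994; ΔP = 72 − 78.3 = -6.3.
Midpoints: P̄ = 75.15, Q̄ = 1714.0.
ε = (ΔQ/ΔP)(P̄/Q̄) = (994/-6.3)(75.15/1714.0).

-6.918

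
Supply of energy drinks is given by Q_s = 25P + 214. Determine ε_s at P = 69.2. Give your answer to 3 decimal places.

0.890

At P = 69.2, Q_s = 1944.
dQ_s/dP = 25.
ε_s = (dQ_s/dP)(P/Q_s) = (25)(69.2/1944).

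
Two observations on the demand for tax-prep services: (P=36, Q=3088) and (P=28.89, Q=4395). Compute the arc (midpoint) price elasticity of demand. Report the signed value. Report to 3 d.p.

ΔQ = 4395 − 3088 = 1307; ΔP = 28.89 − 36 = -7.11.
Midpoints: P̄ = 32.45, Q̄ = 3741.5.
ε = (ΔQ/ΔP)(P̄/Q̄) = (1307/-7.11)(32.45/3741.5).

-1.594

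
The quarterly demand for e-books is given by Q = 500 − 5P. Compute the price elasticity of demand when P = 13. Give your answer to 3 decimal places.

At P = 13, Q = 435.
dQ/dP = −5.
ε = (dQ/dP)(P/Q) = (-5)(13/435).
|ε| < 1, so demand is inelastic at this price.

-0.149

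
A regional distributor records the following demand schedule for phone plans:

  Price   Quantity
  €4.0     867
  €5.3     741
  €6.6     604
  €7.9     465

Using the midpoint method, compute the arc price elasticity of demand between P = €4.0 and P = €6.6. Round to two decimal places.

At P = 4.0, Q = 867; at P = 6.6, Q = 604.
ΔQ = -263, ΔP = 2.6. Midpoints: P̄ = 5.30, Q̄ = 735.5.
ε = (ΔQ/ΔP)(P̄/Q̄) = (-263/2.6)(5.30/735.5).

-0.73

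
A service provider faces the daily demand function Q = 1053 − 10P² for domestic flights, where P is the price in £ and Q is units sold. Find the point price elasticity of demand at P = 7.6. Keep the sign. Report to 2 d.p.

At P = 7.6, Q = 475.400.
dQ/dP = −20P = -152.
ε = (dQ/dP)(P/Q) = (-152)(7.6/475.400).

-2.43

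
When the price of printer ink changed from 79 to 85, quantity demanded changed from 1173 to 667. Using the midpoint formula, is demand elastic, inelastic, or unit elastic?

elastic

Arc ε ≈ -7.517.
|ε| = 7.52 > 1.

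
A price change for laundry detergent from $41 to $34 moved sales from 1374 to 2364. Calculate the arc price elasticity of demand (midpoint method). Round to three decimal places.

ΔQ = 2364 − 1374 = 990; ΔP = 34 − 41 = -7.
Midpoints: P̄ = 37.50, Q̄ = 1869.0.
ε = (ΔQ/ΔP)(P̄/Q̄) = (990/-7)(37.50/1869.0).

-2.838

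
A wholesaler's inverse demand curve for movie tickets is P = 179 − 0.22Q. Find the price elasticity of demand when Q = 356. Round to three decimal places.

-1.285

At Q = 356, P = 179 − 0.22(356) = 100.68.
dP/dQ = −0.22, so dQ/dP = 1/(−0.22) = -4.545.
ε = (dQ/dP)(P/Q) = (-4.545)(100.68/356).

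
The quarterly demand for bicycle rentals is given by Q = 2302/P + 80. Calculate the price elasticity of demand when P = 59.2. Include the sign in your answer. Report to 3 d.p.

At P = 59.2, Q = 118.885.
dQ/dP = −2302/P² = -0.657.
ε = (dQ/dP)(P/Q) = (-0.657)(59.2/118.885).
|ε| < 1, so demand is inelastic at this price.

-0.327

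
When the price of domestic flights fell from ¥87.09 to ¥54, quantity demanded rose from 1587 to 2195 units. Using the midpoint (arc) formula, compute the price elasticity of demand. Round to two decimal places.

-0.69

ΔQ = 2195 − 1587 = 608; ΔP = 54 − 87.09 = -33.09.
Midpoints: P̄ = 70.55, Q̄ = 1891.0.
ε = (ΔQ/ΔP)(P̄/Q̄) = (608/-33.09)(70.55/1891.0).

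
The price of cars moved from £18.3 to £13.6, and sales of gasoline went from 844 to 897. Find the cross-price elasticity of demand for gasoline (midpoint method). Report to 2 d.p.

-0.21

ΔQ_x = 897 − 844 = 53; ΔP_y = 13.6 − 18.3 = -4.7.
Midpoints: P̄_y = 15.95, Q̄_x = 870.5.
ε_xy = (ΔQ_x/ΔP_y)(P̄_y/Q̄_x) = (53/-4.7)(15.95/870.5).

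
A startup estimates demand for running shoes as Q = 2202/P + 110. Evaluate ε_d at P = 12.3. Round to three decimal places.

-0.619

At P = 12.3, Q = 289.024.
dQ/dP = −2202/P² = -14.555.
ε = (dQ/dP)(P/Q) = (-14.555)(12.3/289.024).
|ε| < 1, so demand is inelastic at this price.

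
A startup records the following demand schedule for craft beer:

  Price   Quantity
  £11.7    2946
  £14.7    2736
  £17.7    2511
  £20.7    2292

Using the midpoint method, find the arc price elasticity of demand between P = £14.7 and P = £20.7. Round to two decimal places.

At P = 14.7, Q = 2736; at P = 20.7, Q = 2292.
ΔQ = -444, ΔP = 6.0. Midpoints: P̄ = 17.70, Q̄ = 2514.0.
ε = (ΔQ/ΔP)(P̄/Q̄) = (-444/6.0)(17.70/2514.0).

-0.52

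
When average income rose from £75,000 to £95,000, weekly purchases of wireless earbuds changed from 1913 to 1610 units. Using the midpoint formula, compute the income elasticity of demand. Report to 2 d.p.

-0.73

ΔQ = -303, ΔI = 20000. Midpoints: Ī = 85,000, Q̄ = 1761.5.
ε_I = (ΔQ/ΔI)(Ī/Q̄) = (-303/20000)(85000/1761.5).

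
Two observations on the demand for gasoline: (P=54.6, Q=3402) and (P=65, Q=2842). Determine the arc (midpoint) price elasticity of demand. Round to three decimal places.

-1.031

ΔQ = 2842 − 3402 = -560; ΔP = 65 − 54.6 = 10.4.
Midpoints: P̄ = 59.80, Q̄ = 3122.0.
ε = (ΔQ/ΔP)(P̄/Q̄) = (-560/10.4)(59.80/3122.0).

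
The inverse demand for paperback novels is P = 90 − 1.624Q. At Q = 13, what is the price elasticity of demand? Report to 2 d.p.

At Q = 13, P = 90 − 1.624(13) = 68.89.
dP/dQ = −1.624, so dQ/dP = 1/(−1.624) = -0.616.
ε = (dQ/dP)(P/Q) = (-0.616)(68.89/13).

-3.26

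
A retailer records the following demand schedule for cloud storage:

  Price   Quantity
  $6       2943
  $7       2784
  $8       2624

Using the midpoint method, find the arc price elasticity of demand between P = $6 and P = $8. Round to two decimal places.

At P = 6, Q = 2943; at P = 8, Q = 2624.
ΔQ = -319, ΔP = 2. Midpoints: P̄ = 7.00, Q̄ = 2783.5.
ε = (ΔQ/ΔP)(P̄/Q̄) = (-319/2)(7.00/2783.5).

-0.40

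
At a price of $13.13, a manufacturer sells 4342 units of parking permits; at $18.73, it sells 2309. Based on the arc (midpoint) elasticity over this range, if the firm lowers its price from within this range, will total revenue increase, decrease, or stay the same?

Arc ε = (-2033/5.6)(15.93/3325.5) ≈ -1.739.
|ε| = 1.74 > 1, so demand is elastic. A price cut therefore raises total revenue.

increase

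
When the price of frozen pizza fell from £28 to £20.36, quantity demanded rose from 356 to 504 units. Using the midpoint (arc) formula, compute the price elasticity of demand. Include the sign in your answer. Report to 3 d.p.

ΔQ = 504 − 356 = 148; ΔP = 20.36 − 28 = -7.64.
Midpoints: P̄ = 24.18, Q̄ = 430.0.
ε = (ΔQ/ΔP)(P̄/Q̄) = (148/-7.64)(24.18/430.0).

-1.089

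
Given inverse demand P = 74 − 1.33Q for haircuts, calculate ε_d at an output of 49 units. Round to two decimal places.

At Q = 49, P = 74 − 1.33(49) = 8.83.
dP/dQ = −1.33, so dQ/dP = 1/(−1.33) = -0.752.
ε = (dQ/dP)(P/Q) = (-0.752)(8.83/49).

-0.14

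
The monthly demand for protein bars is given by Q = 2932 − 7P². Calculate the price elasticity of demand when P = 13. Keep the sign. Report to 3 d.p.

At P = 13, Q = 1749.
dQ/dP = −14P = -182.
ε = (dQ/dP)(P/Q) = (-182)(13/1749).

-1.353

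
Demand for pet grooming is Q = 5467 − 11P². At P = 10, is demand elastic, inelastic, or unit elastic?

inelastic

Q = 4367, dQ/dP = -220.
ε = (dQ/dP)(P/Q) ≈ -0.504.
|ε| = 0.50 < 1.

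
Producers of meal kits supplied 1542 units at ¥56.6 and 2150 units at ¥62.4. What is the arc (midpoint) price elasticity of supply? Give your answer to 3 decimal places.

ΔQ = 2150 − 1542 = 608; ΔP = 62.4 − 56.6 = 5.8.
Midpoints: P̄ = 59.50, Q̄ = 1846.0.
ε_s = (ΔQ/ΔP)(P̄/Q̄) = (608/5.8)(59.50/1846.0).

3.379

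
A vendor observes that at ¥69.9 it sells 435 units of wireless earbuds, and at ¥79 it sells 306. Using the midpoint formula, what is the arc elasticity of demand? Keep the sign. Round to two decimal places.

-2.85

ΔQ = 306 − 435 = -129; ΔP = 79 − 69.9 = 9.1.
Midpoints: P̄ = 74.45, Q̄ = 370.5.
ε = (ΔQ/ΔP)(P̄/Q̄) = (-129/9.1)(74.45/370.5).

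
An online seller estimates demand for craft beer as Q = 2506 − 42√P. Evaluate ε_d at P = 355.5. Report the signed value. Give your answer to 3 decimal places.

At P = 355.5, Q = 1714.102.
dQ/dP = −42/(2√P) = -1.114.
ε = (dQ/dP)(P/Q) = (-1.114)(355.5/1714.102).
|ε| < 1, so demand is inelastic at this price.

-0.231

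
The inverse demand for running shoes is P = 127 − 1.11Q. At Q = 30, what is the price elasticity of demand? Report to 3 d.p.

At Q = 30, P = 127 − 1.11(30) = 93.70.
dP/dQ = −1.11, so dQ/dP = 1/(−1.11) = -0.901.
ε = (dQ/dP)(P/Q) = (-0.901)(93.70/30).

-2.814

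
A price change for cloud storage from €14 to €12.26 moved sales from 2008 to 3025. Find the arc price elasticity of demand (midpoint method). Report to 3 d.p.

-3.050

ΔQ = 3025 − 2008 = 1017; ΔP = 12.26 − 14 = -1.74.
Midpoints: P̄ = 13.13, Q̄ = 2516.5.
ε = (ΔQ/ΔP)(P̄/Q̄) = (1017/-1.74)(13.13/2516.5).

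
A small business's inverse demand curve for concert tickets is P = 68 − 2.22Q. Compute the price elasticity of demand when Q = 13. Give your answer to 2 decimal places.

At Q = 13, P = 68 − 2.22(13) = 39.14.
dP/dQ = −2.22, so dQ/dP = 1/(−2.22) = -0.450.
ε = (dQ/dP)(P/Q) = (-0.450)(39.14/13).

-1.36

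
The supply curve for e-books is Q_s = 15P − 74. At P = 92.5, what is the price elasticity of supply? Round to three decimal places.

1.056

At P = 92.5, Q_s = 1313.50.
dQ_s/dP = 15.
ε_s = (dQ_s/dP)(P/Q_s) = (15)(92.5/1313.50).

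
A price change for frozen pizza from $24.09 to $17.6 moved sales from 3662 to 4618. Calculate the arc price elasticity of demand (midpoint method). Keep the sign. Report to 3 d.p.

-0.742

ΔQ = 4618 − 3662 = 956; ΔP = 17.6 − 24.09 = -6.49.
Midpoints: P̄ = 20.84, Q̄ = 4140.0.
ε = (ΔQ/ΔP)(P̄/Q̄) = (956/-6.49)(20.84/4140.0).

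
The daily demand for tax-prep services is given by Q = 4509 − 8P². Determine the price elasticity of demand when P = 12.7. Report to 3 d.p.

At P = 12.7, Q = 3218.680.
dQ/dP = −16P = -203.200.
ε = (dQ/dP)(P/Q) = (-203.200)(12.7/3218.680).
|ε| < 1, so demand is inelastic at this price.

-0.802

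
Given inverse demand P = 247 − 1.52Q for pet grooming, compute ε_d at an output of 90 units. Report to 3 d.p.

-0.806

At Q = 90, P = 247 − 1.52(90) = 110.20.
dP/dQ = −1.52, so dQ/dP = 1/(−1.52) = -0.658.
ε = (dQ/dP)(P/Q) = (-0.658)(110.20/90).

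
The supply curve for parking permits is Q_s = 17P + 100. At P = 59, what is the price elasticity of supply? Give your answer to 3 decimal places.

At P = 59, Q_s = 1103.
dQ_s/dP = 17.
ε_s = (dQ_s/dP)(P/Q_s) = (17)(59/1103).

0.909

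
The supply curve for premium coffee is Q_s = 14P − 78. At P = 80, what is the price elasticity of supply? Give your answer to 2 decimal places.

At P = 80, Q_s = 1042.
dQ_s/dP = 14.
ε_s = (dQ_s/dP)(P/Q_s) = (14)(80/1042).

1.07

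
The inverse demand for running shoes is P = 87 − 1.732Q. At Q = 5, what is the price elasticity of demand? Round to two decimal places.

At Q = 5, P = 87 − 1.732(5) = 78.34.
dP/dQ = −1.732, so dQ/dP = 1/(−1.732) = -0.577.
ε = (dQ/dP)(P/Q) = (-0.577)(78.34/5).

-9.05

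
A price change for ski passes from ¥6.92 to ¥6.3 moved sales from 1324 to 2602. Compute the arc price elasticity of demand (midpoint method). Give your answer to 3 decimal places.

-6.941

ΔQ = 2602 − 1324 = 1278; ΔP = 6.3 − 6.92 = -0.62.
Midpoints: P̄ = 6.61, Q̄ = 1963.0.
ε = (ΔQ/ΔP)(P̄/Q̄) = (1278/-0.62)(6.61/1963.0).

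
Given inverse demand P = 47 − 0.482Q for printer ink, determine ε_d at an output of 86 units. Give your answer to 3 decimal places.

-0.134

At Q = 86, P = 47 − 0.482(86) = 5.55.
dP/dQ = −0.482, so dQ/dP = 1/(−0.482) = -2.075.
ε = (dQ/dP)(P/Q) = (-2.075)(5.55/86).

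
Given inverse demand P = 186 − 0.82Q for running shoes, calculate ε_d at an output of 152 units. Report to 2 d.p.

-0.49

At Q = 152, P = 186 − 0.82(152) = 61.36.
dP/dQ = −0.82, so dQ/dP = 1/(−0.82) = -1.220.
ε = (dQ/dP)(P/Q) = (-1.220)(61.36/152).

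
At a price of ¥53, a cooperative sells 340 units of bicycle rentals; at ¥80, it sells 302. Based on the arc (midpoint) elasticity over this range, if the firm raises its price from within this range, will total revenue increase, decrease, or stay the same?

Arc ε = (-38/27)(66.50/321.0) ≈ -0.292.
|ε| = 0.29 < 1, so demand is inelastic. A price rise therefore raises total revenue.

increase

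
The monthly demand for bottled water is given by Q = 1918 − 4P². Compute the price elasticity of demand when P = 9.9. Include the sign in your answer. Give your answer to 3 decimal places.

-0.514

At P = 9.9, Q = 1525.960.
dQ/dP = −8P = -79.200.
ε = (dQ/dP)(P/Q) = (-79.200)(9.9/1525.960).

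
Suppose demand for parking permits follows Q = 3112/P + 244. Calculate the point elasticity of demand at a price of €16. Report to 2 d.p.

-0.44

At P = 16, Q = 438.500.
dQ/dP = −3112/P² = -12.156.
ε = (dQ/dP)(P/Q) = (-12.156)(16/438.500).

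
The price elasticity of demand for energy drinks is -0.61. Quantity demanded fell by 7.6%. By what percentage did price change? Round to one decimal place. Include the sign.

12.5%

%ΔP ≈ %ΔQ / ε = (-7.6%)/(-0.61) = 12.46%.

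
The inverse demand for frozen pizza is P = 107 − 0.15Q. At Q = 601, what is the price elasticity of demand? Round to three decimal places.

-0.187

At Q = 601, P = 107 − 0.15(601) = 16.85.
dP/dQ = −0.15, so dQ/dP = 1/(−0.15) = -6.667.
ε = (dQ/dP)(P/Q) = (-6.667)(16.85/601).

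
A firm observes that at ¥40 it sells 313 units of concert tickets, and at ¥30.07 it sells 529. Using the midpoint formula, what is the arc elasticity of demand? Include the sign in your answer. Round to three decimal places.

ΔQ = 529 − 313 = 216; ΔP = 30.07 − 40 = -9.93.
Midpoints: P̄ = 35.03, Q̄ = 421.0.
ε = (ΔQ/ΔP)(P̄/Q̄) = (216/-9.93)(35.03/421.0).

-1.810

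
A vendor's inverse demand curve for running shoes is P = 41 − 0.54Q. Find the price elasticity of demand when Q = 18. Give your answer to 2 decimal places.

At Q = 18, P = 41 − 0.54(18) = 31.28.
dP/dQ = −0.54, so dQ/dP = 1/(−0.54) = -1.852.
ε = (dQ/dP)(P/Q) = (-1.852)(31.28/18).

-3.22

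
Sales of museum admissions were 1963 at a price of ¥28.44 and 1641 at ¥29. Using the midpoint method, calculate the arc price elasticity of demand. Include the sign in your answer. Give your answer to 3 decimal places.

ΔQ = 1641 − 1963 = -322; ΔP = 29 − 28.44 = 0.56.
Midpoints: P̄ = 28.72, Q̄ = 1802.0.
ε = (ΔQ/ΔP)(P̄/Q̄) = (-322/0.56)(28.72/1802.0).

-9.164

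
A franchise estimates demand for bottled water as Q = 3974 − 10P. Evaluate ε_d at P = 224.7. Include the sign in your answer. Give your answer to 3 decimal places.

-1.301

At P = 224.7, Q = 1727.
dQ/dP = −10.
ε = (dQ/dP)(P/Q) = (-10)(224.7/1727).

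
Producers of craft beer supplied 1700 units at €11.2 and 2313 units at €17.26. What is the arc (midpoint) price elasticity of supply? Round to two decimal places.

ΔQ = 2313 − 1700 = 613; ΔP = 17.26 − 11.2 = 6.06.
Midpoints: P̄ = 14.23, Q̄ = 2006.5.
ε_s = (ΔQ/ΔP)(P̄/Q̄) = (613/6.06)(14.23/2006.5).

0.72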